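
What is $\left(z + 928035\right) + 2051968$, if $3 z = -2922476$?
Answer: $\frac{6017533}{3} \approx 2.0058 \cdot 10^{6}$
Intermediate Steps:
$z = - \frac{2922476}{3}$ ($z = \frac{1}{3} \left(-2922476\right) = - \frac{2922476}{3} \approx -9.7416 \cdot 10^{5}$)
$\left(z + 928035\right) + 2051968 = \left(- \frac{2922476}{3} + 928035\right) + 2051968 = - \frac{138371}{3} + 2051968 = \frac{6017533}{3}$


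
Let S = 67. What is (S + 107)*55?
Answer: 9570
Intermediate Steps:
(S + 107)*55 = (67 + 107)*55 = 174*55 = 9570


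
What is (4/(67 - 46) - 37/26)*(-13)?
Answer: 673/42 ≈ 16.024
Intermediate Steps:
(4/(67 - 46) - 37/26)*(-13) = (4/21 - 37*1/26)*(-13) = (4*(1/21) - 37/26)*(-13) = (4/21 - 37/26)*(-13) = -673/546*(-13) = 673/42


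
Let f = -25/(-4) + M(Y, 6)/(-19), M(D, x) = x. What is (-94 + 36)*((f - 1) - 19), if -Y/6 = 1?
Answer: 31001/38 ≈ 815.82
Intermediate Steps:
Y = -6 (Y = -6*1 = -6)
f = 451/76 (f = -25/(-4) + 6/(-19) = -25*(-¼) + 6*(-1/19) = 25/4 - 6/19 = 451/76 ≈ 5.9342)
(-94 + 36)*((f - 1) - 19) = (-94 + 36)*((451/76 - 1) - 19) = -58*(375/76 - 19) = -58*(-1069/76) = 31001/38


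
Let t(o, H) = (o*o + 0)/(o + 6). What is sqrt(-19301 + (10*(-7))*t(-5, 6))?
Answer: 3*I*sqrt(2339) ≈ 145.09*I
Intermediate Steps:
t(o, H) = o**2/(6 + o) (t(o, H) = (o**2 + 0)/(6 + o) = o**2/(6 + o))
sqrt(-19301 + (10*(-7))*t(-5, 6)) = sqrt(-19301 + (10*(-7))*((-5)**2/(6 - 5))) = sqrt(-19301 - 1750/1) = sqrt(-19301 - 1750) = sqrt(-21051) = 3*I*sqrt(2339)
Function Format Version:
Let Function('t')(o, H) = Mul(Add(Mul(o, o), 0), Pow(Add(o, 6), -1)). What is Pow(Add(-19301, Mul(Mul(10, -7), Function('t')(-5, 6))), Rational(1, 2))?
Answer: Mul(3, I, Pow(2339, Rational(1, 2))) ≈ Mul(145.09, I)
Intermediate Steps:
Function('t')(o, H) = Mul(Pow(o, 2), Pow(Add(6, o), -1)) (Function('t')(o, H) = Mul(Add(Pow(o, 2), 0), Pow(Add(6, o), -1)) = Mul(Pow(o, 2), Pow(Add(6, o), -1)))
Pow(Add(-19301, Mul(Mul(10, -7), Function('t')(-5, 6))), Rational(1, 2)) = Pow(Add(-19301, Mul(Mul(10, -7), Mul(Pow(-5, 2), Pow(Add(6, -5), -1)))), Rational(1, 2)) = Pow(Add(-19301, Mul(-70, Mul(25, Pow(1, -1)))), Rational(1, 2)) = Pow(Add(-19301, Mul(-70, Mul(25, 1))), Rational(1, 2)) = Pow(Add(-19301, Mul(-70, 25)), Rational(1, 2)) = Pow(Add(-19301, -1750), Rational(1, 2)) = Pow(-21051, Rational(1, 2)) = Mul(3, I, Pow(2339, Rational(1, 2)))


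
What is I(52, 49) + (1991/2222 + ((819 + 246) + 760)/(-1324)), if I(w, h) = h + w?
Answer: 13441621/133724 ≈ 100.52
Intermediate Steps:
I(52, 49) + (1991/2222 + ((819 + 246) + 760)/(-1324)) = (49 + 52) + (1991/2222 + ((819 + 246) + 760)/(-1324)) = 101 + (1991*(1/2222) + (1065 + 760)*(-1/1324)) = 101 + (181/202 + 1825*(-1/1324)) = 101 + (181/202 - 1825/1324) = 101 - 64503/133724 = 13441621/133724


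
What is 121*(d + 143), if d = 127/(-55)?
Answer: 85118/5 ≈ 17024.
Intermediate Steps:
d = -127/55 (d = 127*(-1/55) = -127/55 ≈ -2.3091)
121*(d + 143) = 121*(-127/55 + 143) = 121*(7738/55) = 85118/5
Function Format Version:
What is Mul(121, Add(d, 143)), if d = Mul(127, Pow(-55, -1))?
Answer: Rational(85118, 5) ≈ 17024.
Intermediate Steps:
d = Rational(-127, 55) (d = Mul(127, Rational(-1, 55)) = Rational(-127, 55) ≈ -2.3091)
Mul(121, Add(d, 143)) = Mul(121, Add(Rational(-127, 55), 143)) = Mul(121, Rational(7738, 55)) = Rational(85118, 5)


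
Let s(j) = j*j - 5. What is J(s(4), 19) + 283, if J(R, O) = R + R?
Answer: 305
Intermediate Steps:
s(j) = -5 + j² (s(j) = j² - 5 = -5 + j²)
J(R, O) = 2*R
J(s(4), 19) + 283 = 2*(-5 + 4²) + 283 = 2*(-5 + 16) + 283 = 2*11 + 283 = 22 + 283 = 305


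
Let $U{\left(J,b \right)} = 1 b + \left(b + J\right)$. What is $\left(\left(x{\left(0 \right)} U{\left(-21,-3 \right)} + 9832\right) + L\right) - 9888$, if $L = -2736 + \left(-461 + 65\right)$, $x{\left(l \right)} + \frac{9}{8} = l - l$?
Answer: $- \frac{25261}{8} \approx -3157.6$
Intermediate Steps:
$x{\left(l \right)} = - \frac{9}{8}$ ($x{\left(l \right)} = - \frac{9}{8} + \left(l - l\right) = - \frac{9}{8} + 0 = - \frac{9}{8}$)
$U{\left(J,b \right)} = J + 2 b$ ($U{\left(J,b \right)} = b + \left(J + b\right) = J + 2 b$)
$L = -3132$ ($L = -2736 - 396 = -3132$)
$\left(\left(x{\left(0 \right)} U{\left(-21,-3 \right)} + 9832\right) + L\right) - 9888 = \left(\left(- \frac{9 \left(-21 + 2 \left(-3\right)\right)}{8} + 9832\right) - 3132\right) - 9888 = \left(\left(- \frac{9 \left(-21 - 6\right)}{8} + 9832\right) - 3132\right) - 9888 = \left(\left(\left(- \frac{9}{8}\right) \left(-27\right) + 9832\right) - 3132\right) - 9888 = \left(\left(\frac{243}{8} + 9832\right) - 3132\right) - 9888 = \left(\frac{78899}{8} - 3132\right) - 9888 = \frac{53843}{8} - 9888 = - \frac{25261}{8}$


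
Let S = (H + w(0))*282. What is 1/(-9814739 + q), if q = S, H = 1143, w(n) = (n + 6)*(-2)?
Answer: -1/9495797 ≈ -1.0531e-7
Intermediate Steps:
w(n) = -12 - 2*n (w(n) = (6 + n)*(-2) = -12 - 2*n)
S = 318942 (S = (1143 + (-12 - 2*0))*282 = (1143 + (-12 + 0))*282 = (1143 - 12)*282 = 1131*282 = 318942)
q = 318942
1/(-9814739 + q) = 1/(-9814739 + 318942) = 1/(-9495797) = -1/9495797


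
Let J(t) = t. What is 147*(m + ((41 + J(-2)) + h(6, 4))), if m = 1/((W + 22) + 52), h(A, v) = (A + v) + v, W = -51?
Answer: 179340/23 ≈ 7797.4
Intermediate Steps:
h(A, v) = A + 2*v
m = 1/23 (m = 1/((-51 + 22) + 52) = 1/(-29 + 52) = 1/23 ≈ 0.043478)
147*(m + ((41 + J(-2)) + h(6, 4))) = 147*(1/23 + ((41 - 2) + (6 + 2*4))) = 147*(1/23 + (39 + (6 + 8))) = 147*(1/23 + (39 + 14)) = 147*(1/23 + 53) = 147*(1220/23) = 179340/23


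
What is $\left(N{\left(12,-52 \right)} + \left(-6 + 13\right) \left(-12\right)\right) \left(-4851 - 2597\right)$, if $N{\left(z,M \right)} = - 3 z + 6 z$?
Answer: $357504$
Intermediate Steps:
$N{\left(z,M \right)} = 3 z$
$\left(N{\left(12,-52 \right)} + \left(-6 + 13\right) \left(-12\right)\right) \left(-4851 - 2597\right) = \left(3 \cdot 12 + \left(-6 + 13\right) \left(-12\right)\right) \left(-4851 - 2597\right) = \left(36 + 7 \left(-12\right)\right) \left(-7448\right) = \left(36 - 84\right) \left(-7448\right) = \left(-48\right) \left(-7448\right) = 357504$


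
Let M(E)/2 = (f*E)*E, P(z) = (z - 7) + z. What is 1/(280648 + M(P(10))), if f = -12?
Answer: 1/276592 ≈ 3.6154e-6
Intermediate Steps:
P(z) = -7 + 2*z (P(z) = (-7 + z) + z = -7 + 2*z)
M(E) = -24*E**2 (M(E) = 2*((-12*E)*E) = 2*(-12*E**2) = -24*E**2)
1/(280648 + M(P(10))) = 1/(280648 - 24*(-7 + 2*10)**2) = 1/(280648 - 24*(-7 + 20)**2) = 1/(280648 - 24*13**2) = 1/(280648 - 24*169) = 1/(280648 - 4056) = 1/276592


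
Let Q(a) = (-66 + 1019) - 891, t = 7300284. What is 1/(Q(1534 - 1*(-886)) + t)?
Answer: 1/7300346 ≈ 1.3698e-7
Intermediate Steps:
Q(a) = 62 (Q(a) = 953 - 891 = 62)
1/(Q(1534 - 1*(-886)) + t) = 1/(62 + 7300284) = 1/7300346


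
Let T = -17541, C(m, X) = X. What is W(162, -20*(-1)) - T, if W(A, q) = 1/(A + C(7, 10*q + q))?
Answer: 6700663/382 ≈ 17541.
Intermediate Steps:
W(A, q) = 1/(A + 11*q) (W(A, q) = 1/(A + (10*q + q)) = 1/(A + 11*q))
W(162, -20*(-1)) - T = 1/(162 + 11*(-20*(-1))) - 1*(-17541) = 1/(162 + 11*20) + 17541 = 1/(162 + 220) + 17541 = 1/382 + 17541 = 6700663/382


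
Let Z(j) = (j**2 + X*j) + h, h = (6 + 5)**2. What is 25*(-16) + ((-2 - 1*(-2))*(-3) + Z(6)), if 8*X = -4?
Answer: -246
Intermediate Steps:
X = -1/2 (X = (1/8)*(-4) = -1/2 ≈ -0.50000)
h = 121 (h = 11**2 = 121)
Z(j) = 121 + j**2 - j/2 (Z(j) = (j**2 - j/2) + 121 = 121 + j**2 - j/2)
25*(-16) + ((-2 - 1*(-2))*(-3) + Z(6)) = 25*(-16) + ((-2 - 1*(-2))*(-3) + (121 + 6**2 - 1/2*6)) = -400 + ((-2 + 2)*(-3) + (121 + 36 - 3)) = -400 + (0*(-3) + 154) = -400 + (0 + 154) = -400 + 154 = -246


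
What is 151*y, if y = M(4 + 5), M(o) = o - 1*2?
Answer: 1057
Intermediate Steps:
M(o) = -2 + o (M(o) = o - 2 = -2 + o)
y = 7 (y = -2 + (4 + 5) = -2 + 9 = 7)
151*y = 151*7 = 1057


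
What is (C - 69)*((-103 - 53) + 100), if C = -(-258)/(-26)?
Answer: 57456/13 ≈ 4419.7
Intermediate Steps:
C = -129/13 (C = -(-258)*(-1)/26 = -1*129/13 = -129/13 ≈ -9.9231)
(C - 69)*((-103 - 53) + 100) = (-129/13 - 69)*((-103 - 53) + 100) = -1026*(-156 + 100)/13 = -1026/13*(-56) = 57456/13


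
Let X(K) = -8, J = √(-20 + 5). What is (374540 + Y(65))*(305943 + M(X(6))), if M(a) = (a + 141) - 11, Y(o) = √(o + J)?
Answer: 114633585100 + 306065*√(65 + I*√15) ≈ 1.1464e+11 + 73482.0*I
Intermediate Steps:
J = I*√15 (J = √(-15) = I*√15 ≈ 3.873*I)
Y(o) = √(o + I*√15)
M(a) = 130 + a (M(a) = (141 + a) - 11 = 130 + a)
(374540 + Y(65))*(305943 + M(X(6))) = (374540 + √(65 + I*√15))*(305943 + (130 - 8)) = (374540 + √(65 + I*√15))*(305943 + 122) = (374540 + √(65 + I*√15))*306065 = 114633585100 + 306065*√(65 + I*√15)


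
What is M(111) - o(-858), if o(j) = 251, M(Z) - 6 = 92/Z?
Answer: -27103/111 ≈ -244.17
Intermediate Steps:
M(Z) = 6 + 92/Z
M(111) - o(-858) = (6 + 92/111) - 1*251 = (6 + 92*(1/111)) - 251 = (6 + 92/111) - 251 = 758/111 - 251 = -27103/111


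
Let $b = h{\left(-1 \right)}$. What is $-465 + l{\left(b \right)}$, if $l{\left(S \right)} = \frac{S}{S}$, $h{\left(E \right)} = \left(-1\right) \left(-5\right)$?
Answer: $-464$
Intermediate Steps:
$h{\left(E \right)} = 5$
$b = 5$
$l{\left(S \right)} = 1$
$-465 + l{\left(b \right)} = -465 + 1 = -464$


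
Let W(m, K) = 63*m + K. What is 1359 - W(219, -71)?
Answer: -12367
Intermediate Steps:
W(m, K) = K + 63*m
1359 - W(219, -71) = 1359 - (-71 + 63*219) = 1359 - (-71 + 13797) = 1359 - 1*13726 = 1359 - 13726 = -12367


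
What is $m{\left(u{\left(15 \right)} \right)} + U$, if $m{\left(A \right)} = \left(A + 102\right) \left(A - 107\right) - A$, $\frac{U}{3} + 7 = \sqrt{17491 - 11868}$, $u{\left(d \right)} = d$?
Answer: $-10800 + 3 \sqrt{5623} \approx -10575.0$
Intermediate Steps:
$U = -21 + 3 \sqrt{5623}$ ($U = -21 + 3 \sqrt{17491 - 11868} = -21 + 3 \sqrt{5623} \approx 203.96$)
$m{\left(A \right)} = - A + \left(-107 + A\right) \left(102 + A\right)$ ($m{\left(A \right)} = \left(102 + A\right) \left(-107 + A\right) - A = \left(-107 + A\right) \left(102 + A\right) - A = - A + \left(-107 + A\right) \left(102 + A\right)$)
$m{\left(u{\left(15 \right)} \right)} + U = \left(-10914 + 15^{2} - 90\right) - \left(21 - 3 \sqrt{5623}\right) = \left(-10914 + 225 - 90\right) - \left(21 - 3 \sqrt{5623}\right) = -10779 - \left(21 - 3 \sqrt{5623}\right) = -10800 + 3 \sqrt{5623}$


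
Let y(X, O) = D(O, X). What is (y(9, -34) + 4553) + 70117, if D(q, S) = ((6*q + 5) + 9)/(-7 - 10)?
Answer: 1269580/17 ≈ 74681.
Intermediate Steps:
D(q, S) = -14/17 - 6*q/17 (D(q, S) = ((5 + 6*q) + 9)/(-17) = (14 + 6*q)*(-1/17) = -14/17 - 6*q/17)
y(X, O) = -14/17 - 6*O/17
(y(9, -34) + 4553) + 70117 = ((-14/17 - 6/17*(-34)) + 4553) + 70117 = ((-14/17 + 12) + 4553) + 70117 = (190/17 + 4553) + 70117 = 77591/17 + 70117 = 1269580/17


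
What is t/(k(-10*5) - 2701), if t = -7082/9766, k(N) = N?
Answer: 3541/13433133 ≈ 0.00026360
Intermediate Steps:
t = -3541/4883 (t = -7082*1/9766 = -3541/4883 ≈ -0.72517)
t/(k(-10*5) - 2701) = -3541/(4883*(-10*5 - 2701)) = -3541/(4883*(-50 - 2701)) = -3541/4883/(-2751) = -3541/4883*(-1/2751) = 3541/13433133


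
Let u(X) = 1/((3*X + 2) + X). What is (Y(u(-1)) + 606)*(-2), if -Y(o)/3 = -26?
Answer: -1368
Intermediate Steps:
u(X) = 1/(2 + 4*X) (u(X) = 1/((2 + 3*X) + X) = 1/(2 + 4*X))
Y(o) = 78 (Y(o) = -3*(-26) = 78)
(Y(u(-1)) + 606)*(-2) = (78 + 606)*(-2) = 684*(-2) = -1368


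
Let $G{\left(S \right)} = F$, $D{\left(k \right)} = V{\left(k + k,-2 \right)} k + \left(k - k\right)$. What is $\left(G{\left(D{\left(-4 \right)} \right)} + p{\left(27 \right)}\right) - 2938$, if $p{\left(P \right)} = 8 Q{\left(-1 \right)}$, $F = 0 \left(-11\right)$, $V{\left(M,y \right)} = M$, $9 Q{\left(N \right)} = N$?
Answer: $- \frac{26450}{9} \approx -2938.9$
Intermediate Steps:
$Q{\left(N \right)} = \frac{N}{9}$
$D{\left(k \right)} = 2 k^{2}$ ($D{\left(k \right)} = \left(k + k\right) k + \left(k - k\right) = 2 k k + 0 = 2 k^{2} + 0 = 2 k^{2}$)
$F = 0$
$G{\left(S \right)} = 0$
$p{\left(P \right)} = - \frac{8}{9}$ ($p{\left(P \right)} = 8 \cdot \frac{1}{9} \left(-1\right) = 8 \left(- \frac{1}{9}\right) = - \frac{8}{9}$)
$\left(G{\left(D{\left(-4 \right)} \right)} + p{\left(27 \right)}\right) - 2938 = \left(0 - \frac{8}{9}\right) - 2938 = - \frac{8}{9} - 2938 = - \frac{26450}{9}$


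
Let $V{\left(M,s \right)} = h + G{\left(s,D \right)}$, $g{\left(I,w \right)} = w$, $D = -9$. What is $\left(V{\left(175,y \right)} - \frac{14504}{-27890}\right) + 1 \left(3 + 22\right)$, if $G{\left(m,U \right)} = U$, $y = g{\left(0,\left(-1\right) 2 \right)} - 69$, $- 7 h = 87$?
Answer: $\frac{399389}{97615} \approx 4.0915$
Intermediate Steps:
$h = - \frac{87}{7}$ ($h = \left(- \frac{1}{7}\right) 87 = - \frac{87}{7} \approx -12.429$)
$y = -71$ ($y = \left(-1\right) 2 - 69 = -2 - 69 = -71$)
$V{\left(M,s \right)} = - \frac{150}{7}$ ($V{\left(M,s \right)} = - \frac{87}{7} - 9 = - \frac{150}{7}$)
$\left(V{\left(175,y \right)} - \frac{14504}{-27890}\right) + 1 \left(3 + 22\right) = \left(- \frac{150}{7} - \frac{14504}{-27890}\right) + 1 \left(3 + 22\right) = \left(- \frac{150}{7} - - \frac{7252}{13945}\right) + 1 \cdot 25 = \left(- \frac{150}{7} + \frac{7252}{13945}\right) + 25 = - \frac{2040986}{97615} + 25 = \frac{399389}{97615}$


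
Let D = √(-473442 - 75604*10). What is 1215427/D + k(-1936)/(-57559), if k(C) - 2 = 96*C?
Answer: 185854/57559 - 1215427*I*√1229482/1229482 ≈ 3.2289 - 1096.1*I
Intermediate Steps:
k(C) = 2 + 96*C
D = I*√1229482 (D = √(-473442 - 756040) = √(-1229482) = I*√1229482 ≈ 1108.8*I)
1215427/D + k(-1936)/(-57559) = 1215427/((I*√1229482)) + (2 + 96*(-1936))/(-57559) = 1215427*(-I*√1229482/1229482) + (2 - 185856)*(-1/57559) = -1215427*I*√1229482/1229482 - 185854*(-1/57559) = -1215427*I*√1229482/1229482 + 185854/57559 = 185854/57559 - 1215427*I*√1229482/1229482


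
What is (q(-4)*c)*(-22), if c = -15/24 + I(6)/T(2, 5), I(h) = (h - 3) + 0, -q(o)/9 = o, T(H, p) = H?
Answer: -693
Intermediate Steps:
q(o) = -9*o
I(h) = -3 + h (I(h) = (-3 + h) + 0 = -3 + h)
c = 7/8 (c = -15/24 + (-3 + 6)/2 = -15*1/24 + 3*(½) = -5/8 + 3/2 = 7/8 ≈ 0.87500)
(q(-4)*c)*(-22) = (-9*(-4)*(7/8))*(-22) = (36*(7/8))*(-22) = (63/2)*(-22) = -693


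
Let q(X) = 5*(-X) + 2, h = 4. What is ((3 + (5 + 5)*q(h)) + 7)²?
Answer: 28900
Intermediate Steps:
q(X) = 2 - 5*X (q(X) = -5*X + 2 = 2 - 5*X)
((3 + (5 + 5)*q(h)) + 7)² = ((3 + (5 + 5)*(2 - 5*4)) + 7)² = ((3 + 10*(2 - 20)) + 7)² = ((3 + 10*(-18)) + 7)² = ((3 - 180) + 7)² = (-177 + 7)² = (-170)² = 28900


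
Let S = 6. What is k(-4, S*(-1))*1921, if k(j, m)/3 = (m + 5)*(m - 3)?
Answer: 51867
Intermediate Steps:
k(j, m) = 3*(-3 + m)*(5 + m) (k(j, m) = 3*((m + 5)*(m - 3)) = 3*((5 + m)*(-3 + m)) = 3*((-3 + m)*(5 + m)) = 3*(-3 + m)*(5 + m))
k(-4, S*(-1))*1921 = (-45 + 3*(6*(-1))² + 6*(6*(-1)))*1921 = (-45 + 3*(-6)² + 6*(-6))*1921 = (-45 + 3*36 - 36)*1921 = (-45 + 108 - 36)*1921 = 27*1921 = 51867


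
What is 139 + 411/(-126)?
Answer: 5701/42 ≈ 135.74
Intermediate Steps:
139 + 411/(-126) = 139 + 411*(-1/126) = 139 - 137/42 = 5701/42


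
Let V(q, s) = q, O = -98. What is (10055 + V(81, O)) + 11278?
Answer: 21414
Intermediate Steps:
(10055 + V(81, O)) + 11278 = (10055 + 81) + 11278 = 10136 + 11278 = 21414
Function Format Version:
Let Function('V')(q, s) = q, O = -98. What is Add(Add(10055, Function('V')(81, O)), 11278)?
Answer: 21414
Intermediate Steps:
Add(Add(10055, Function('V')(81, O)), 11278) = Add(Add(10055, 81), 11278) = Add(10136, 11278) = 21414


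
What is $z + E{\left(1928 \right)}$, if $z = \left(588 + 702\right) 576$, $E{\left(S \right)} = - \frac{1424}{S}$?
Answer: $\frac{179072462}{241} \approx 7.4304 \cdot 10^{5}$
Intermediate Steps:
$z = 743040$ ($z = 1290 \cdot 576 = 743040$)
$z + E{\left(1928 \right)} = 743040 - \frac{1424}{1928} = 743040 - \frac{178}{241} = \frac{179072462}{241}$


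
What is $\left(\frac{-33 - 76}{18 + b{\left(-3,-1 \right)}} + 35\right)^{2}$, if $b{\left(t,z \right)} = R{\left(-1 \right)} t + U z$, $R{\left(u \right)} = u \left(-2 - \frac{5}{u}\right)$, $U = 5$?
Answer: $\frac{436921}{484} \approx 902.73$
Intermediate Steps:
$b{\left(t,z \right)} = - 3 t + 5 z$ ($b{\left(t,z \right)} = \left(-5 - -2\right) t + 5 z = \left(-5 + 2\right) t + 5 z = - 3 t + 5 z$)
$\left(\frac{-33 - 76}{18 + b{\left(-3,-1 \right)}} + 35\right)^{2} = \left(\frac{-33 - 76}{18 + \left(\left(-3\right) \left(-3\right) + 5 \left(-1\right)\right)} + 35\right)^{2} = \left(- \frac{109}{18 + \left(9 - 5\right)} + 35\right)^{2} = \left(- \frac{109}{18 + 4} + 35\right)^{2} = \left(- \frac{109}{22} + 35\right)^{2} = \left(\frac{661}{22}\right)^{2} = \frac{436921}{484}$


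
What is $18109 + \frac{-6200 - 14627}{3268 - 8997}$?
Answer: $\frac{103767288}{5729} \approx 18113.0$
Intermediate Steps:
$18109 + \frac{-6200 - 14627}{3268 - 8997} = 18109 - \frac{20827}{-5729} = 18109 - - \frac{20827}{5729} = 18109 + \frac{20827}{5729} = \frac{103767288}{5729}$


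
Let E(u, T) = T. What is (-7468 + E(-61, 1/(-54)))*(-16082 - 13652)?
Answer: 5995459691/27 ≈ 2.2205e+8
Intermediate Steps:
(-7468 + E(-61, 1/(-54)))*(-16082 - 13652) = (-7468 + 1/(-54))*(-16082 - 13652) = (-7468 - 1/54)*(-29734) = -403273/54*(-29734) = 5995459691/27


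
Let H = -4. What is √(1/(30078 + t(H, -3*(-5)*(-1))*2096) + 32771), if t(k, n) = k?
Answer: 15*√68546683658/21694 ≈ 181.03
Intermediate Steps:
√(1/(30078 + t(H, -3*(-5)*(-1))*2096) + 32771) = √(1/(30078 - 4*2096) + 32771) = √(1/(30078 - 8384) + 32771) = √(1/21694 + 32771) = √(710934075/21694) = 15*√68546683658/21694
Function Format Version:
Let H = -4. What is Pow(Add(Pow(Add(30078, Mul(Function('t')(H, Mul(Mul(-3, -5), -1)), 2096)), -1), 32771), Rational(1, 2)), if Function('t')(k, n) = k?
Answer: Mul(Rational(15, 21694), Pow(68546683658, Rational(1, 2))) ≈ 181.03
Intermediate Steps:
Pow(Add(Pow(Add(30078, Mul(Function('t')(H, Mul(Mul(-3, -5), -1)), 2096)), -1), 32771), Rational(1, 2)) = Pow(Add(Pow(Add(30078, Mul(-4, 2096)), -1), 32771), Rational(1, 2)) = Pow(Add(Pow(Add(30078, -8384), -1), 32771), Rational(1, 2)) = Pow(Add(Pow(21694, -1), 32771), Rational(1, 2)) = Pow(Add(Rational(1, 21694), 32771), Rational(1, 2)) = Pow(Rational(710934075, 21694), Rational(1, 2)) = Mul(Rational(15, 21694), Pow(68546683658, Rational(1, 2)))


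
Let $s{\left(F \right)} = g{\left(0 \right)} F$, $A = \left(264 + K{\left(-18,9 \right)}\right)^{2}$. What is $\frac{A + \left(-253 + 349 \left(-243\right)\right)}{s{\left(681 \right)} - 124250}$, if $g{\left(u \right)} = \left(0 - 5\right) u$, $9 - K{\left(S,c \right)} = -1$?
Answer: $\frac{4992}{62125} \approx 0.080354$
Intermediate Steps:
$K{\left(S,c \right)} = 10$ ($K{\left(S,c \right)} = 9 - -1 = 9 + 1 = 10$)
$g{\left(u \right)} = - 5 u$
$A = 75076$ ($A = \left(264 + 10\right)^{2} = 274^{2} = 75076$)
$s{\left(F \right)} = 0$ ($s{\left(F \right)} = \left(-5\right) 0 F = 0 F = 0$)
$\frac{A + \left(-253 + 349 \left(-243\right)\right)}{s{\left(681 \right)} - 124250} = \frac{75076 + \left(-253 + 349 \left(-243\right)\right)}{0 - 124250} = \frac{75076 - 85060}{-124250} = \left(75076 - 85060\right) \left(- \frac{1}{124250}\right) = \left(-9984\right) \left(- \frac{1}{124250}\right) = \frac{4992}{62125}$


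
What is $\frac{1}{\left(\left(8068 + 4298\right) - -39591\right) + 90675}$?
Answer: $\frac{1}{142632} \approx 7.011 \cdot 10^{-6}$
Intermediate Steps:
$\frac{1}{\left(\left(8068 + 4298\right) - -39591\right) + 90675} = \frac{1}{\left(12366 + 39591\right) + 90675} = \frac{1}{51957 + 90675} = \frac{1}{142632}$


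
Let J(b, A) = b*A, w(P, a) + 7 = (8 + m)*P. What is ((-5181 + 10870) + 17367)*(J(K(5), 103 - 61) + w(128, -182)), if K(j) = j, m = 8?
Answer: 51899056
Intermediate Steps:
w(P, a) = -7 + 16*P (w(P, a) = -7 + (8 + 8)*P = -7 + 16*P)
J(b, A) = A*b
((-5181 + 10870) + 17367)*(J(K(5), 103 - 61) + w(128, -182)) = ((-5181 + 10870) + 17367)*((103 - 61)*5 + (-7 + 16*128)) = (5689 + 17367)*(42*5 + (-7 + 2048)) = 23056*(210 + 2041) = 23056*2251 = 51899056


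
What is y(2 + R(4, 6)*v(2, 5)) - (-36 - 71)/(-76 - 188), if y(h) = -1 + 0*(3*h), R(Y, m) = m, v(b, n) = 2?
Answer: -371/264 ≈ -1.4053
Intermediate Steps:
y(h) = -1 (y(h) = -1 + 0 = -1)
y(2 + R(4, 6)*v(2, 5)) - (-36 - 71)/(-76 - 188) = -1 - (-36 - 71)/(-76 - 188) = -1 - (-107)/(-264) = -1 - (-107)*(-1)/264 = -1 - 1*107/264 = -1 - 107/264 = -371/264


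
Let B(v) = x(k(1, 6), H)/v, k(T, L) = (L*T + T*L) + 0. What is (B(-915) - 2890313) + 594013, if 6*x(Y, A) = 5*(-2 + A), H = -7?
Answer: -280148599/122 ≈ -2.2963e+6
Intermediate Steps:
k(T, L) = 2*L*T (k(T, L) = (L*T + L*T) + 0 = 2*L*T + 0 = 2*L*T)
x(Y, A) = -5/3 + 5*A/6 (x(Y, A) = (5*(-2 + A))/6 = (-10 + 5*A)/6 = -5/3 + 5*A/6)
B(v) = -15/(2*v) (B(v) = (-5/3 + (⅚)*(-7))/v = (-5/3 - 35/6)/v = -15/(2*v))
(B(-915) - 2890313) + 594013 = (-15/2/(-915) - 2890313) + 594013 = (-15/2*(-1/915) - 2890313) + 594013 = (1/122 - 2890313) + 594013 = -352618185/122 + 594013 = -280148599/122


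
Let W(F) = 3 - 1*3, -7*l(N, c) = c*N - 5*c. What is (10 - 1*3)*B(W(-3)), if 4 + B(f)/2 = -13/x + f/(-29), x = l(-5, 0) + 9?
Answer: -686/9 ≈ -76.222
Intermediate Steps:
l(N, c) = 5*c/7 - N*c/7 (l(N, c) = -(c*N - 5*c)/7 = -(N*c - 5*c)/7 = -(-5*c + N*c)/7 = 5*c/7 - N*c/7)
x = 9 (x = (⅐)*0*(5 - 1*(-5)) + 9 = (⅐)*0*(5 + 5) + 9 = (⅐)*0*10 + 9 = 0 + 9 = 9)
W(F) = 0 (W(F) = 3 - 3 = 0)
B(f) = -98/9 - 2*f/29 (B(f) = -8 + 2*(-13/9 + f/(-29)) = -8 + 2*(-13*⅑ + f*(-1/29)) = -8 + 2*(-13/9 - f/29) = -8 + (-26/9 - 2*f/29) = -98/9 - 2*f/29)
(10 - 1*3)*B(W(-3)) = (10 - 1*3)*(-98/9 - 2/29*0) = (10 - 3)*(-98/9 + 0) = 7*(-98/9) = -686/9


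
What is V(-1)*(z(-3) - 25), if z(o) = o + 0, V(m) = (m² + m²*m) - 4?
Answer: 112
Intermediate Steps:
V(m) = -4 + m² + m³ (V(m) = (m² + m³) - 4 = -4 + m² + m³)
z(o) = o
V(-1)*(z(-3) - 25) = (-4 + (-1)² + (-1)³)*(-3 - 25) = (-4 + 1 - 1)*(-28) = -4*(-28) = 112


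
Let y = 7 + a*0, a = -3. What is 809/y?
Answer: 809/7 ≈ 115.57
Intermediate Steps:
y = 7 (y = 7 - 3*0 = 7 + 0 = 7)
809/y = 809/7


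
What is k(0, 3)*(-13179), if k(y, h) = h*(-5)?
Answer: 197685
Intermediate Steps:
k(y, h) = -5*h
k(0, 3)*(-13179) = -5*3*(-13179) = -15*(-13179) = 197685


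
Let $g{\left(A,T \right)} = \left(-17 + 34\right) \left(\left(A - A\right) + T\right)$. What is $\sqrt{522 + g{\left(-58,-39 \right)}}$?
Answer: $i \sqrt{141} \approx 11.874 i$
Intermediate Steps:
$g{\left(A,T \right)} = 17 T$ ($g{\left(A,T \right)} = 17 \left(0 + T\right) = 17 T$)
$\sqrt{522 + g{\left(-58,-39 \right)}} = \sqrt{522 + 17 \left(-39\right)} = \sqrt{522 - 663} = \sqrt{-141} = i \sqrt{141}$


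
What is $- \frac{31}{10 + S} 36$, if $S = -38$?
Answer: $\frac{279}{7} \approx 39.857$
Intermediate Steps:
$- \frac{31}{10 + S} 36 = - \frac{31}{10 - 38} \cdot 36 = - \frac{31}{-28} \cdot 36 = \left(-31\right) \left(- \frac{1}{28}\right) 36 = \frac{31}{28} \cdot 36 = \frac{279}{7}$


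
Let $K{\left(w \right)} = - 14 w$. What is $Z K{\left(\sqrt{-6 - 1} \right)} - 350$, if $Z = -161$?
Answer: $-350 + 2254 i \sqrt{7} \approx -350.0 + 5963.5 i$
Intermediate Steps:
$Z K{\left(\sqrt{-6 - 1} \right)} - 350 = - 161 \left(- 14 \sqrt{-6 - 1}\right) - 350 = - 161 \left(- 14 \sqrt{-7}\right) - 350 = - 161 \left(- 14 i \sqrt{7}\right) - 350 = 2254 i \sqrt{7} - 350 = -350 + 2254 i \sqrt{7}$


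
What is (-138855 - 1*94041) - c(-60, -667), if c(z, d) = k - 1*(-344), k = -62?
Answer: -233178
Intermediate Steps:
c(z, d) = 282 (c(z, d) = -62 - 1*(-344) = -62 + 344 = 282)
(-138855 - 1*94041) - c(-60, -667) = (-138855 - 1*94041) - 1*282 = (-138855 - 94041) - 282 = -232896 - 282 = -233178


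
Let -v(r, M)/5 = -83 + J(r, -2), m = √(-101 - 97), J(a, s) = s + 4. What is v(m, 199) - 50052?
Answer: -49647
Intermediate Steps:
J(a, s) = 4 + s
m = 3*I*√22 (m = √(-198) = 3*I*√22 ≈ 14.071*I)
v(r, M) = 405 (v(r, M) = -5*(-83 + (4 - 2)) = -5*(-83 + 2) = -5*(-81) = 405)
v(m, 199) - 50052 = 405 - 50052 = -49647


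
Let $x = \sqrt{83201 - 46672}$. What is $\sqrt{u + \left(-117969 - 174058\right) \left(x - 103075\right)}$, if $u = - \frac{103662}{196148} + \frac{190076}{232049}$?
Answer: $\frac{\sqrt{15589907199329490910476465442430 - 151248190144835949872664652 \sqrt{36529}}}{22757973626} \approx 1.7333 \cdot 10^{5}$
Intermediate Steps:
$x = \sqrt{36529} \approx 191.13$
$u = \frac{6614181905}{22757973626}$ ($u = \left(-103662\right) \frac{1}{196148} + 190076 \cdot \frac{1}{232049} = - \frac{51831}{98074} + \frac{190076}{232049} = \frac{6614181905}{22757973626} \approx 0.29063$)
$\sqrt{u + \left(-117969 - 174058\right) \left(x - 103075\right)} = \sqrt{\frac{6614181905}{22757973626} + \left(-117969 - 174058\right) \left(\sqrt{36529} - 103075\right)} = \sqrt{\frac{6614181905}{22757973626} - 292027 \left(-103075 + \sqrt{36529}\right)} = \sqrt{\frac{6614181905}{22757973626} + \left(30100683025 - 292027 \sqrt{36529}\right)} = \sqrt{\frac{685030550414150080555}{22757973626} - 292027 \sqrt{36529}}$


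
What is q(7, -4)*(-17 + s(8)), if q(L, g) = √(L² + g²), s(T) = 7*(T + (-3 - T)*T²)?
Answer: -4889*√65 ≈ -39416.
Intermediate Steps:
s(T) = 7*T + 7*T²*(-3 - T) (s(T) = 7*(T + T²*(-3 - T)) = 7*T + 7*T²*(-3 - T))
q(7, -4)*(-17 + s(8)) = √(7² + (-4)²)*(-17 + 7*8*(1 - 1*8² - 3*8)) = √(49 + 16)*(-17 + 7*8*(1 - 1*64 - 24)) = √65*(-17 + 7*8*(1 - 64 - 24)) = √65*(-17 + 7*8*(-87)) = √65*(-17 - 4872) = √65*(-4889) = -4889*√65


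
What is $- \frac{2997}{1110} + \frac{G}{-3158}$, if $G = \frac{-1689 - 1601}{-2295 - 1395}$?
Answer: $- \frac{7866611}{2913255} \approx -2.7003$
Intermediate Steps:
$G = \frac{329}{369}$ ($G = - \frac{3290}{-3690} = \left(-3290\right) \left(- \frac{1}{3690}\right) = \frac{329}{369} \approx 0.8916$)
$- \frac{2997}{1110} + \frac{G}{-3158} = - \frac{2997}{1110} + \frac{329}{369 \left(-3158\right)} = \left(-2997\right) \frac{1}{1110} + \frac{329}{369} \left(- \frac{1}{3158}\right) = - \frac{27}{10} - \frac{329}{1165302} = - \frac{7866611}{2913255}$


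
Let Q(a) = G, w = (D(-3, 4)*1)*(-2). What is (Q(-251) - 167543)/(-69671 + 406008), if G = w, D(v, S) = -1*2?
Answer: -167539/336337 ≈ -0.49813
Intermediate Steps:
D(v, S) = -2
w = 4 (w = -2*1*(-2) = -2*(-2) = 4)
G = 4
Q(a) = 4
(Q(-251) - 167543)/(-69671 + 406008) = (4 - 167543)/(-69671 + 406008) = -167539/336337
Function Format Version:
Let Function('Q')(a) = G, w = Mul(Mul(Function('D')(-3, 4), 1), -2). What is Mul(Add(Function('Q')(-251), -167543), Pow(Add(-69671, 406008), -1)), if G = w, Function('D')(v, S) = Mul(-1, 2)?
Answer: Rational(-167539, 336337) ≈ -0.49813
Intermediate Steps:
Function('D')(v, S) = -2
w = 4 (w = Mul(Mul(-2, 1), -2) = Mul(-2, -2) = 4)
G = 4
Function('Q')(a) = 4
Mul(Add(Function('Q')(-251), -167543), Pow(Add(-69671, 406008), -1)) = Mul(Add(4, -167543), Pow(Add(-69671, 406008), -1)) = Mul(-167539, Pow(336337, -1)) = Mul(-167539, Rational(1, 336337)) = Rational(-167539, 336337)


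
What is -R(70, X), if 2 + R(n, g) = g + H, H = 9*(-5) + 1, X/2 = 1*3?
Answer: 40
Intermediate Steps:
X = 6 (X = 2*(1*3) = 2*3 = 6)
H = -44 (H = -45 + 1 = -44)
R(n, g) = -46 + g (R(n, g) = -2 + (g - 44) = -2 + (-44 + g) = -46 + g)
-R(70, X) = -(-46 + 6) = -1*(-40) = 40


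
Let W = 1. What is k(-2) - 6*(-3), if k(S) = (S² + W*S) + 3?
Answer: 23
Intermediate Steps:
k(S) = 3 + S + S² (k(S) = (S² + 1*S) + 3 = (S² + S) + 3 = (S + S²) + 3 = 3 + S + S²)
k(-2) - 6*(-3) = (3 - 2 + (-2)²) - 6*(-3) = (3 - 2 + 4) + 18 = 5 + 18 = 23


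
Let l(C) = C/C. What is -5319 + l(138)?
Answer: -5318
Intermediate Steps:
l(C) = 1
-5319 + l(138) = -5319 + 1 = -5318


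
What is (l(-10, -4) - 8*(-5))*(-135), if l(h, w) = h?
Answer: -4050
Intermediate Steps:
(l(-10, -4) - 8*(-5))*(-135) = (-10 - 8*(-5))*(-135) = (-10 + 40)*(-135) = 30*(-135) = -4050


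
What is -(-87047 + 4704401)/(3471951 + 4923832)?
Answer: -4617354/8395783 ≈ -0.54996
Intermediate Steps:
-(-87047 + 4704401)/(3471951 + 4923832) = -4617354/8395783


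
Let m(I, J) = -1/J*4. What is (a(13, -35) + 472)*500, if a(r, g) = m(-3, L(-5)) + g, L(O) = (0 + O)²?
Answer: 218420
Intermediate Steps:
L(O) = O²
m(I, J) = -4/J
a(r, g) = -4/25 + g (a(r, g) = -4/((-5)²) + g = -4/25 + g)
(a(13, -35) + 472)*500 = ((-4/25 - 35) + 472)*500 = (-879/25 + 472)*500 = (10921/25)*500 = 218420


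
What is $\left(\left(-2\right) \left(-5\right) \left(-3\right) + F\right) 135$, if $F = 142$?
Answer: $15120$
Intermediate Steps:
$\left(\left(-2\right) \left(-5\right) \left(-3\right) + F\right) 135 = \left(\left(-2\right) \left(-5\right) \left(-3\right) + 142\right) 135 = \left(10 \left(-3\right) + 142\right) 135 = \left(-30 + 142\right) 135 = 112 \cdot 135 = 15120$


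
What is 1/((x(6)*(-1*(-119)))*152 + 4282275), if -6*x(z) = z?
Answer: 1/4264187 ≈ 2.3451e-7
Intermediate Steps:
x(z) = -z/6
1/((x(6)*(-1*(-119)))*152 + 4282275) = 1/(((-⅙*6)*(-1*(-119)))*152 + 4282275) = 1/(-1*119*152 + 4282275) = 1/(-119*152 + 4282275) = 1/(-18088 + 4282275) = 1/4264187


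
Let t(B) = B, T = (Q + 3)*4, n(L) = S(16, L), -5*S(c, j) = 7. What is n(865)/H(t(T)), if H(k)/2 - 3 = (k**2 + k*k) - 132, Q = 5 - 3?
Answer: -7/6710 ≈ -0.0010432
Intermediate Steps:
Q = 2
S(c, j) = -7/5 (S(c, j) = -1/5*7 = -7/5)
n(L) = -7/5
T = 20 (T = (2 + 3)*4 = 5*4 = 20)
H(k) = -258 + 4*k**2 (H(k) = 6 + 2*((k**2 + k*k) - 132) = 6 + 2*((k**2 + k**2) - 132) = 6 + 2*(2*k**2 - 132) = 6 + 2*(-132 + 2*k**2) = 6 + (-264 + 4*k**2) = -258 + 4*k**2)
n(865)/H(t(T)) = -7/(5*(-258 + 4*20**2)) = -7/(5*(-258 + 4*400)) = -7/(5*(-258 + 1600)) = -7/5/1342 = -7/5*1/1342 = -7/6710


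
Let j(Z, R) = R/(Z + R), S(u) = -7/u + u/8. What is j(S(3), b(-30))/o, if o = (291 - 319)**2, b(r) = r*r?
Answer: 1350/1056097 ≈ 0.0012783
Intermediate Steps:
S(u) = -7/u + u/8 (S(u) = -7/u + u*(1/8) = -7/u + u/8)
b(r) = r**2
j(Z, R) = R/(R + Z)
o = 784 (o = (-28)**2 = 784)
j(S(3), b(-30))/o = ((-30)**2/((-30)**2 + (-7/3 + (1/8)*3)))/784 = (900/(900 + (-7*1/3 + 3/8)))*(1/784) = (900/(900 + (-7/3 + 3/8)))*(1/784) = (900/(900 - 47/24))*(1/784) = (900/(21553/24))*(1/784) = (900*(24/21553))*(1/784) = (21600/21553)*(1/784) = 1350/1056097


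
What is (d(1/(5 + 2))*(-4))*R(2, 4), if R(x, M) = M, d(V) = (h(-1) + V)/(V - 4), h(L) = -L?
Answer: 128/27 ≈ 4.7407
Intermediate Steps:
d(V) = (1 + V)/(-4 + V) (d(V) = (-1*(-1) + V)/(V - 4) = (1 + V)/(-4 + V))
(d(1/(5 + 2))*(-4))*R(2, 4) = (((1 + 1/(5 + 2))/(-4 + 1/(5 + 2)))*(-4))*4 = (((1 + 1/7)/(-4 + 1/7))*(-4))*4 = (((8/7)/(-27/7))*(-4))*4 = (-7/27*8/7*(-4))*4 = -8/27*(-4)*4 = (32/27)*4 = 128/27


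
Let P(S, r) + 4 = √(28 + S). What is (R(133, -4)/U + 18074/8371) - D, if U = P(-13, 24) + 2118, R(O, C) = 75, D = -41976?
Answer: 12978492077420/309172231 - 75*√15/4468981 ≈ 41978.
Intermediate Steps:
P(S, r) = -4 + √(28 + S)
U = 2114 + √15 (U = (-4 + √(28 - 13)) + 2118 = (-4 + √15) + 2118 = 2114 + √15 ≈ 2117.9)
(R(133, -4)/U + 18074/8371) - D = (75/(2114 + √15) + 18074/8371) - 1*(-41976) = (75/(2114 + √15) + 18074*(1/8371)) + 41976 = (75/(2114 + √15) + 18074/8371) + 41976 = (18074/8371 + 75/(2114 + √15)) + 41976 = 351399170/8371 + 75/(2114 + √15)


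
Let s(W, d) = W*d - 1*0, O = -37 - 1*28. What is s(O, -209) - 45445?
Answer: -31860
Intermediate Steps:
O = -65 (O = -37 - 28 = -65)
s(W, d) = W*d (s(W, d) = W*d + 0 = W*d)
s(O, -209) - 45445 = -65*(-209) - 45445 = 13585 - 45445 = -31860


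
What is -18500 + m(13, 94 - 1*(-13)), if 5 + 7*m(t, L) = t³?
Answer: -127308/7 ≈ -18187.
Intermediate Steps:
m(t, L) = -5/7 + t³/7
-18500 + m(13, 94 - 1*(-13)) = -18500 + (-5/7 + (⅐)*13³) = -18500 + (-5/7 + (⅐)*2197) = -18500 + (-5/7 + 2197/7) = -18500 + 2192/7 = -127308/7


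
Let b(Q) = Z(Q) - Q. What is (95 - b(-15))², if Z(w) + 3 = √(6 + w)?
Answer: 6880 - 498*I ≈ 6880.0 - 498.0*I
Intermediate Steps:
Z(w) = -3 + √(6 + w)
b(Q) = -3 + √(6 + Q) - Q (b(Q) = (-3 + √(6 + Q)) - Q = -3 + √(6 + Q) - Q)
(95 - b(-15))² = (95 - (-3 + √(6 - 15) - 1*(-15)))² = (95 - (-3 + √(-9) + 15))² = (95 - (-3 + 3*I + 15))² = (95 - (12 + 3*I))² = (95 + (-12 - 3*I))² = (83 - 3*I)²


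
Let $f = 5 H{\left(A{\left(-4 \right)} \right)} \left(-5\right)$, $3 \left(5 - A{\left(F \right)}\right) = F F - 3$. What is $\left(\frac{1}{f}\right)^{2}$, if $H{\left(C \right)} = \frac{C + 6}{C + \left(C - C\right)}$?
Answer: $\frac{1}{62500} \approx 1.6 \cdot 10^{-5}$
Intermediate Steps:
$A{\left(F \right)} = 6 - \frac{F^{2}}{3}$ ($A{\left(F \right)} = 5 - \frac{F F - 3}{3} = 5 - \frac{F^{2} - 3}{3} = 5 - \frac{-3 + F^{2}}{3} = 5 - \left(-1 + \frac{F^{2}}{3}\right) = 6 - \frac{F^{2}}{3}$)
$H{\left(C \right)} = \frac{6 + C}{C}$ ($H{\left(C \right)} = \frac{6 + C}{C + 0} = \frac{6 + C}{C}$)
$f = -250$ ($f = 5 \frac{6 + \left(6 - \frac{\left(-4\right)^{2}}{3}\right)}{6 - \frac{\left(-4\right)^{2}}{3}} \left(-5\right) = 5 \frac{6 + \left(6 - \frac{16}{3}\right)}{6 - \frac{16}{3}} \left(-5\right) = 5 \frac{6 + \frac{2}{3}}{\frac{2}{3}} \left(-5\right) = 5 \cdot \frac{3}{2} \cdot \frac{20}{3} \left(-5\right) = 5 \cdot 10 \left(-5\right) = 50 \left(-5\right) = -250$)
$\left(\frac{1}{f}\right)^{2} = \left(\frac{1}{-250}\right)^{2} = \left(- \frac{1}{250}\right)^{2} = \frac{1}{62500}$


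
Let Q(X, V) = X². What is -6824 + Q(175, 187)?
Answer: 23801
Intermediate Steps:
-6824 + Q(175, 187) = -6824 + 175² = -6824 + 30625 = 23801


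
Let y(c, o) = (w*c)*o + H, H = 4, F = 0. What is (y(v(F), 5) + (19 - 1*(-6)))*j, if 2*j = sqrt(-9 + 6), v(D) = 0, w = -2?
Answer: 29*I*sqrt(3)/2 ≈ 25.115*I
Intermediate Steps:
y(c, o) = 4 - 2*c*o (y(c, o) = (-2*c)*o + 4 = -2*c*o + 4 = 4 - 2*c*o)
j = I*sqrt(3)/2 (j = sqrt(-9 + 6)/2 = sqrt(-3)/2 = (I*sqrt(3))/2 = I*sqrt(3)/2 ≈ 0.86602*I)
(y(v(F), 5) + (19 - 1*(-6)))*j = ((4 - 2*0*5) + (19 - 1*(-6)))*(I*sqrt(3)/2) = ((4 + 0) + (19 + 6))*(I*sqrt(3)/2) = (4 + 25)*(I*sqrt(3)/2) = 29*(I*sqrt(3)/2) = 29*I*sqrt(3)/2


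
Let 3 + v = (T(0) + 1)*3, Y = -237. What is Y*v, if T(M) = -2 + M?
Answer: 1422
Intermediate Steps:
v = -6 (v = -3 + ((-2 + 0) + 1)*3 = -3 + (-2 + 1)*3 = -3 - 1*3 = -3 - 3 = -6)
Y*v = -237*(-6) = 1422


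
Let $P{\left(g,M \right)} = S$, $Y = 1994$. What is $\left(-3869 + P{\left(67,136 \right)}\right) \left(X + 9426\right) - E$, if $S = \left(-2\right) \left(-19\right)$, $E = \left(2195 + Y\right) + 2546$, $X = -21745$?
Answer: $47187354$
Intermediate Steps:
$E = 6735$ ($E = \left(2195 + 1994\right) + 2546 = 4189 + 2546 = 6735$)
$S = 38$
$P{\left(g,M \right)} = 38$
$\left(-3869 + P{\left(67,136 \right)}\right) \left(X + 9426\right) - E = \left(-3869 + 38\right) \left(-21745 + 9426\right) - 6735 = \left(-3831\right) \left(-12319\right) - 6735 = 47194089 - 6735 = 47187354$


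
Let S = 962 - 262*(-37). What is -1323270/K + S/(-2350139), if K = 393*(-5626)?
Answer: 17737401303/29863216273 ≈ 0.59396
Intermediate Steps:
K = -2211018
S = 10656 (S = 962 + 9694 = 10656)
-1323270/K + S/(-2350139) = -1323270/(-2211018) + 10656/(-2350139) = -1323270*(-1/2211018) + 10656*(-1/2350139) = 7605/12707 - 10656/2350139 = 17737401303/29863216273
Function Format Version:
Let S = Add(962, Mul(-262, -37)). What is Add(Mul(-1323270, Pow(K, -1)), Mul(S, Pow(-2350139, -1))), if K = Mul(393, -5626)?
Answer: Rational(17737401303, 29863216273) ≈ 0.59396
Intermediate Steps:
K = -2211018
S = 10656 (S = Add(962, 9694) = 10656)
Add(Mul(-1323270, Pow(K, -1)), Mul(S, Pow(-2350139, -1))) = Add(Mul(-1323270, Pow(-2211018, -1)), Mul(10656, Pow(-2350139, -1))) = Add(Mul(-1323270, Rational(-1, 2211018)), Mul(10656, Rational(-1, 2350139))) = Add(Rational(7605, 12707), Rational(-10656, 2350139)) = Rational(17737401303, 29863216273)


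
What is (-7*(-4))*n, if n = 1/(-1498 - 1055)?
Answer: -28/2553 ≈ -0.010967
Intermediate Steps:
n = -1/2553 (n = 1/(-2553) = -1/2553 ≈ -0.00039170)
(-7*(-4))*n = -7*(-4)*(-1/2553) = 28*(-1/2553) = -28/2553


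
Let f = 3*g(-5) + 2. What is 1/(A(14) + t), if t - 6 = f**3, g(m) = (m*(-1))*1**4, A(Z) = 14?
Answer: 1/4933 ≈ 0.00020272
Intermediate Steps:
g(m) = -m (g(m) = -m*1 = -m)
f = 17 (f = 3*(-1*(-5)) + 2 = 3*5 + 2 = 15 + 2 = 17)
t = 4919 (t = 6 + 17**3 = 6 + 4913 = 4919)
1/(A(14) + t) = 1/(14 + 4919) = 1/4933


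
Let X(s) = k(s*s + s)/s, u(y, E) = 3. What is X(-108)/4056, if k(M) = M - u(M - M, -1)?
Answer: -3851/146016 ≈ -0.026374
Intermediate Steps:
k(M) = -3 + M (k(M) = M - 1*3 = M - 3 = -3 + M)
X(s) = (-3 + s + s²)/s (X(s) = (-3 + (s*s + s))/s = (-3 + (s² + s))/s = (-3 + (s + s²))/s = (-3 + s + s²)/s)
X(-108)/4056 = (1 - 108 - 3/(-108))/4056 = (1 - 108 - 3*(-1/108))*(1/4056) = (1 - 108 + 1/36)*(1/4056) = -3851/36*1/4056 = -3851/146016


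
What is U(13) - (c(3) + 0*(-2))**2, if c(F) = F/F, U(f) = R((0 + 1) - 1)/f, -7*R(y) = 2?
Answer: -93/91 ≈ -1.0220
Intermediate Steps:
R(y) = -2/7 (R(y) = -1/7*2 = -2/7)
U(f) = -2/(7*f)
c(F) = 1
U(13) - (c(3) + 0*(-2))**2 = -2/7/13 - (1 + 0*(-2))**2 = -2/7*1/13 - (1 + 0)**2 = -2/91 - 1*1**2 = -2/91 - 1*1 = -2/91 - 1 = -93/91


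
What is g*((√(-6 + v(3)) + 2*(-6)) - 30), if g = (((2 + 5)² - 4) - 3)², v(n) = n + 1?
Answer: -74088 + 1764*I*√2 ≈ -74088.0 + 2494.7*I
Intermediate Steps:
v(n) = 1 + n
g = 1764 (g = ((7² - 4) - 3)² = ((49 - 4) - 3)² = (45 - 3)² = 42² = 1764)
g*((√(-6 + v(3)) + 2*(-6)) - 30) = 1764*((√(-6 + (1 + 3)) + 2*(-6)) - 30) = 1764*((√(-6 + 4) - 12) - 30) = 1764*((√(-2) - 12) - 30) = 1764*((I*√2 - 12) - 30) = 1764*((-12 + I*√2) - 30) = 1764*(-42 + I*√2) = -74088 + 1764*I*√2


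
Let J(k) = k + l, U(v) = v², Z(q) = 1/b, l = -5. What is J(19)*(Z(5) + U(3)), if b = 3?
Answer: 392/3 ≈ 130.67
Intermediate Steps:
Z(q) = ⅓ (Z(q) = 1/3 = ⅓)
J(k) = -5 + k (J(k) = k - 5 = -5 + k)
J(19)*(Z(5) + U(3)) = (-5 + 19)*(⅓ + 3²) = 14*(⅓ + 9) = 14*(28/3) = 392/3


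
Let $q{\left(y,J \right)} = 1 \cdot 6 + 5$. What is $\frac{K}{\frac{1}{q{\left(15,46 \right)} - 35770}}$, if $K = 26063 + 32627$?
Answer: $-2098695710$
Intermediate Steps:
$q{\left(y,J \right)} = 11$ ($q{\left(y,J \right)} = 6 + 5 = 11$)
$K = 58690$
$\frac{K}{\frac{1}{q{\left(15,46 \right)} - 35770}} = \frac{58690}{\frac{1}{11 - 35770}} = \frac{58690}{\frac{1}{-35759}} = \frac{58690}{- \frac{1}{35759}} = 58690 \left(-35759\right) = -2098695710$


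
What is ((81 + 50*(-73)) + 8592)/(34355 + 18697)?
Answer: 5023/53052 ≈ 0.094681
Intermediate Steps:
((81 + 50*(-73)) + 8592)/(34355 + 18697) = ((81 - 3650) + 8592)/53052 = (-3569 + 8592)*(1/53052) = 5023*(1/53052) = 5023/53052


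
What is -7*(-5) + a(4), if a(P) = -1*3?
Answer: 32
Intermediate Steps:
a(P) = -3
-7*(-5) + a(4) = -7*(-5) - 3 = 35 - 3 = 32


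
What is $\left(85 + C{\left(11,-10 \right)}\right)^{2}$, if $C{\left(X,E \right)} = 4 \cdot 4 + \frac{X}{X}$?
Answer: $10404$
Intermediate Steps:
$C{\left(X,E \right)} = 17$ ($C{\left(X,E \right)} = 16 + 1 = 17$)
$\left(85 + C{\left(11,-10 \right)}\right)^{2} = \left(85 + 17\right)^{2} = 102^{2} = 10404$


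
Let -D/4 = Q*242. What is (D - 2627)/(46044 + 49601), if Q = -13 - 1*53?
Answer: 61261/95645 ≈ 0.64050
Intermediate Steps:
Q = -66 (Q = -13 - 53 = -66)
D = 63888 (D = -(-264)*242 = -4*(-15972) = 63888)
(D - 2627)/(46044 + 49601) = (63888 - 2627)/(46044 + 49601) = 61261/95645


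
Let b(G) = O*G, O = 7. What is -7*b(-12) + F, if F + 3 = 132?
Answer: 717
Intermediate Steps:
F = 129 (F = -3 + 132 = 129)
b(G) = 7*G
-7*b(-12) + F = -49*(-12) + 129 = -7*(-84) + 129 = 588 + 129 = 717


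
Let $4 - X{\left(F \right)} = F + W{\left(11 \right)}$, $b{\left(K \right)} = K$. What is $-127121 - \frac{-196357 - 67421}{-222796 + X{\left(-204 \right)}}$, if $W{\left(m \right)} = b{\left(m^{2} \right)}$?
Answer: $- \frac{28311254567}{222709} \approx -1.2712 \cdot 10^{5}$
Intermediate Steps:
$W{\left(m \right)} = m^{2}$
$X{\left(F \right)} = -117 - F$ ($X{\left(F \right)} = 4 - \left(F + 11^{2}\right) = 4 - \left(F + 121\right) = 4 - \left(121 + F\right) = -117 - F$)
$-127121 - \frac{-196357 - 67421}{-222796 + X{\left(-204 \right)}} = -127121 - \frac{-196357 - 67421}{-222796 - -87} = -127121 - - \frac{263778}{-222796 + \left(-117 + 204\right)} = -127121 - - \frac{263778}{-222796 + 87} = -127121 - - \frac{263778}{-222709} = -127121 - \left(-263778\right) \left(- \frac{1}{222709}\right) = -127121 - \frac{263778}{222709} = - \frac{28311254567}{222709}$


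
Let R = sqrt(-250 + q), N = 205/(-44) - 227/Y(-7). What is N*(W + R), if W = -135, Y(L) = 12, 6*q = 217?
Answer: 35010/11 - 389*I*sqrt(7698)/99 ≈ 3182.7 - 344.75*I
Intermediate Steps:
q = 217/6 (q = (1/6)*217 = 217/6 ≈ 36.167)
N = -778/33 (N = 205/(-44) - 227/12 = 205*(-1/44) - 227*1/12 = -205/44 - 227/12 = -778/33 ≈ -23.576)
R = I*sqrt(7698)/6 (R = sqrt(-250 + 217/6) = sqrt(-1283/6) = I*sqrt(7698)/6 ≈ 14.623*I)
N*(W + R) = -778*(-135 + I*sqrt(7698)/6)/33 = 35010/11 - 389*I*sqrt(7698)/99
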